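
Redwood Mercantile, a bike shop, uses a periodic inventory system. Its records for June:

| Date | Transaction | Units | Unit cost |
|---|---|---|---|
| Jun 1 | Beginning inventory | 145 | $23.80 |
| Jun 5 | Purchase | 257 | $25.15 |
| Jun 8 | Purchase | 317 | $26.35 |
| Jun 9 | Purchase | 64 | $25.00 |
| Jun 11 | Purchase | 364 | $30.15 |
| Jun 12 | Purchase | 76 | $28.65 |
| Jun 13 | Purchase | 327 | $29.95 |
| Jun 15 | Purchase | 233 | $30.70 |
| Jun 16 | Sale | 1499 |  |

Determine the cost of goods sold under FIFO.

Jun 16, 1499 sold [FIFO — oldest first]: 145 @ $23.80 + 257 @ $25.15 + 317 @ $26.35 + 64 @ $25.00 + 364 @ $30.15 + 76 @ $28.65 + 276 @ $29.95 = $41,285.70
Ending inventory: 51 @ $29.95 + 233 @ $30.70 = $8,680.55

COGS = $41,285.70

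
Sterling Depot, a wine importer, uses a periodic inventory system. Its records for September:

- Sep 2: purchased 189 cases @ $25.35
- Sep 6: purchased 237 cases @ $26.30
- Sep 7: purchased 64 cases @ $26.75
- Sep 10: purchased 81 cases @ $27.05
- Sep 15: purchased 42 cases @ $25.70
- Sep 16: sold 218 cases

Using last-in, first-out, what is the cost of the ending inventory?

Ending inventory = $10,208.95

Sep 16, 218 sold [LIFO — newest first]: 42 @ $25.70 + 81 @ $27.05 + 64 @ $26.75 + 31 @ $26.30 = $5,797.75
Ending inventory: 189 @ $25.35 + 206 @ $26.30 = $10,208.95
Check: goods available $16,006.70 = COGS $5,797.75 + ending $10,208.95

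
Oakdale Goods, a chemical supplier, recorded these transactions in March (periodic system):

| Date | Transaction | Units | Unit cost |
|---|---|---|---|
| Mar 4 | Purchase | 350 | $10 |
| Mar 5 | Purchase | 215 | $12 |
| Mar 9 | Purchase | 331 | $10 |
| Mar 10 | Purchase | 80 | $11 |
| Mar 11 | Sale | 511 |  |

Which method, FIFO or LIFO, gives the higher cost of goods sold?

FIFO

FIFO COGS: 350 @ $10 + 161 @ $12 = $5,432
LIFO COGS: 80 @ $11 + 331 @ $10 + 100 @ $12 = $5,390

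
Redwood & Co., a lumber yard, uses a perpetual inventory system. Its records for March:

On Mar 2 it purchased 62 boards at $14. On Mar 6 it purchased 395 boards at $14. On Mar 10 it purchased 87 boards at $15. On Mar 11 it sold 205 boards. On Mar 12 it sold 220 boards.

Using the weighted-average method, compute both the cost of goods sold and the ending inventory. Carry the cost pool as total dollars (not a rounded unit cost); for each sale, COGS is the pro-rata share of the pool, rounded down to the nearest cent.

After Mar 2: 62 on hand, pool $868.00 (≈ $14.0000 each)
After Mar 6: 457 on hand, pool $6,398.00 (≈ $14.0000 each)
After Mar 10: 544 on hand, pool $7,703.00 (≈ $14.1599 each)
Mar 11, sell 205: 205/544 × $7,703.00 → $2,902.78
Mar 12, sell 220: 220/339 × $4,800.22 → $3,115.18
Total COGS = $2,902.78 + $3,115.18 = $6,017.96
Ending inventory (cost pool remaining) = $1,685.04
Check: goods available $7,703.00 = COGS $6,017.96 + ending $1,685.04

COGS = $6,017.96; ending inventory = $1,685.04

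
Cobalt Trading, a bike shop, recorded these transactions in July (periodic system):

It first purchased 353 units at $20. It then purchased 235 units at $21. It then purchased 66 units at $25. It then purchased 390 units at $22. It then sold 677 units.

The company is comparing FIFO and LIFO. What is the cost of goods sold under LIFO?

COGS = $14,871

FIFO COGS: 353 @ $20 + 235 @ $21 + 66 @ $25 + 23 @ $22 = $14,151
LIFO COGS: 390 @ $22 + 66 @ $25 + 221 @ $21 = $14,871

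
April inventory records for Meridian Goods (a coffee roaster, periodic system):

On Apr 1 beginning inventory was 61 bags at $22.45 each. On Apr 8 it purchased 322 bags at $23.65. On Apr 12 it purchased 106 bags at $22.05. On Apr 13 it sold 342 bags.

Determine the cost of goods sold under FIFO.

Apr 13, 342 sold [FIFO — oldest first]: 61 @ $22.45 + 281 @ $23.65 = $8,015.10
Ending inventory: 41 @ $23.65 + 106 @ $22.05 = $3,306.95

COGS = $8,015.10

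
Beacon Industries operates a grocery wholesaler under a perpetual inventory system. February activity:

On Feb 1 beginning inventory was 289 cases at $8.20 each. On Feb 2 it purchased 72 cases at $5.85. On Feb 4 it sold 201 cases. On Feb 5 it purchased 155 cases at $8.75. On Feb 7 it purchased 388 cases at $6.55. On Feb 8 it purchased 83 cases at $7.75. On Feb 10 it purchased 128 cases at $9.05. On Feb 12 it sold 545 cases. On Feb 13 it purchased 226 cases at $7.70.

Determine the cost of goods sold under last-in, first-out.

Feb 4, 201 sold [LIFO — newest first]: 72 @ $5.85 + 129 @ $8.20 = $1,479.00
Feb 12, 545 sold [LIFO — newest first]: 128 @ $9.05 + 83 @ $7.75 + 334 @ $6.55 = $3,989.35
Total COGS = $1,479.00 + $3,989.35 = $5,468.35
Ending inventory: 160 @ $8.20 + 155 @ $8.75 + 54 @ $6.55 + 226 @ $7.70 = $4,762.15

COGS = $5,468.35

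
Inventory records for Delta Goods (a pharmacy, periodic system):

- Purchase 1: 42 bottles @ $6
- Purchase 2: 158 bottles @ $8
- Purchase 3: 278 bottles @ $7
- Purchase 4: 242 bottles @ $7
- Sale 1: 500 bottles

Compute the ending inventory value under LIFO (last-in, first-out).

Sale 1 (500) [LIFO — newest first]: 242 @ $7 + 258 @ $7 = $3,500
Ending inventory: 42 @ $6 + 158 @ $8 + 20 @ $7 = $1,656
Check: goods available $5,156 = COGS $3,500 + ending $1,656

Ending inventory = $1,656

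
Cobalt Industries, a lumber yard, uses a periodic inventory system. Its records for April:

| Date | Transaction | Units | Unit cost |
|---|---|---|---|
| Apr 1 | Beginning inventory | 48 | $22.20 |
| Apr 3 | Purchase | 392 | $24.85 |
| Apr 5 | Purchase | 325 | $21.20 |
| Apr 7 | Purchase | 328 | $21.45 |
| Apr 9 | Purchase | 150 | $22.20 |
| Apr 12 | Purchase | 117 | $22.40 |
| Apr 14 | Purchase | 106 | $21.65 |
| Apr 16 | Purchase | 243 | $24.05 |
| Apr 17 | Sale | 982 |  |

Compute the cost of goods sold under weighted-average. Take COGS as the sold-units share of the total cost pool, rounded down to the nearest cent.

Apr 17, sell 982: 982/1709 × $38,822.25 → $22,307.46
Ending inventory (cost pool remaining) = $16,514.79

COGS = $22,307.46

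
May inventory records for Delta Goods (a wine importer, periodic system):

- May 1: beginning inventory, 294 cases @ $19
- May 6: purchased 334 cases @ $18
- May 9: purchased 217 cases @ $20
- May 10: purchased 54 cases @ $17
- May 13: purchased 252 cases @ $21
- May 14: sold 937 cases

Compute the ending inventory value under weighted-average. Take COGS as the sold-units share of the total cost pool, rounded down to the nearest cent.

May 14, sell 937: 937/1151 × $22,148.00 → $18,030.12
Ending inventory (cost pool remaining) = $4,117.88

Ending inventory = $4,117.88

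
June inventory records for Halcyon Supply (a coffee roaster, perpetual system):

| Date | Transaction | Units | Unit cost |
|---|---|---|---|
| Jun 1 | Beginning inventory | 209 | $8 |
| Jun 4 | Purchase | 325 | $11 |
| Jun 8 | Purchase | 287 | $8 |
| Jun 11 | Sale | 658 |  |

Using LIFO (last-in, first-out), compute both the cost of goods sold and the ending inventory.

Jun 11, 658 sold [LIFO — newest first]: 287 @ $8 + 325 @ $11 + 46 @ $8 = $6,239
Ending inventory: 163 @ $8 = $1,304

COGS = $6,239; ending inventory = $1,304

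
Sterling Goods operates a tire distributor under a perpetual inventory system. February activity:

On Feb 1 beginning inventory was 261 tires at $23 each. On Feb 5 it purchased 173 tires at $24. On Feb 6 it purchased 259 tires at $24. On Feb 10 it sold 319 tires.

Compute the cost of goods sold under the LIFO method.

COGS = $7,656

Feb 10, 319 sold [LIFO — newest first]: 259 @ $24 + 60 @ $24 = $7,656
Ending inventory: 261 @ $23 + 113 @ $24 = $8,715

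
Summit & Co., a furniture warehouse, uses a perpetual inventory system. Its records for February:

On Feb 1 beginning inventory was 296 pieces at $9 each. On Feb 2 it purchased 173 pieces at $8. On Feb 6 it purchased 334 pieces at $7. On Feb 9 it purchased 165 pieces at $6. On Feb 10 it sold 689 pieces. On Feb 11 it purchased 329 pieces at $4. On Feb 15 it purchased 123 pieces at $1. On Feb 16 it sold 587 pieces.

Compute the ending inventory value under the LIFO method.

Ending inventory = $1,296

Feb 10, 689 sold [LIFO — newest first]: 165 @ $6 + 334 @ $7 + 173 @ $8 + 17 @ $9 = $4,865
Feb 16, 587 sold [LIFO — newest first]: 123 @ $1 + 329 @ $4 + 135 @ $9 = $2,654
Total COGS = $4,865 + $2,654 = $7,519
Ending inventory: 144 @ $9 = $1,296
Check: goods available $8,815 = COGS $7,519 + ending $1,296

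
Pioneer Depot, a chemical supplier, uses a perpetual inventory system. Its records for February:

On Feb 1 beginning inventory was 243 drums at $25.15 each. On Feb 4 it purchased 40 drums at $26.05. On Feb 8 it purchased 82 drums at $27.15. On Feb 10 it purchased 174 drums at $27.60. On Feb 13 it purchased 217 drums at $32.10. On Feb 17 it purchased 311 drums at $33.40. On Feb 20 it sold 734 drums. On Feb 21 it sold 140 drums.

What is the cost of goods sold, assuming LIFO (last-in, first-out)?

Feb 20, 734 sold [LIFO — newest first]: 311 @ $33.40 + 217 @ $32.10 + 174 @ $27.60 + 32 @ $27.15 = $23,024.30
Feb 21, 140 sold [LIFO — newest first]: 50 @ $27.15 + 40 @ $26.05 + 50 @ $25.15 = $3,657.00
Total COGS = $23,024.30 + $3,657.00 = $26,681.30
Ending inventory: 193 @ $25.15 = $4,853.95
Check: goods available $31,535.25 = COGS $26,681.30 + ending $4,853.95

COGS = $26,681.30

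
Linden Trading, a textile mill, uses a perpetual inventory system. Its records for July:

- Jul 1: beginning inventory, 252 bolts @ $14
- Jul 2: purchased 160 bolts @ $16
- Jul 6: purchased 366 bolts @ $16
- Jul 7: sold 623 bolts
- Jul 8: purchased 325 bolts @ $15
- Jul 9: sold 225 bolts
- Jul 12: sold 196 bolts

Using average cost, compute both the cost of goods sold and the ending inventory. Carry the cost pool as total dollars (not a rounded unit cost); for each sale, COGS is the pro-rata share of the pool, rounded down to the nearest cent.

COGS = $15,927.28; ending inventory = $891.72

After Jul 1: 252 on hand, pool $3,528.00 (≈ $14.0000 each)
After Jul 2: 412 on hand, pool $6,088.00 (≈ $14.7767 each)
After Jul 6: 778 on hand, pool $11,944.00 (≈ $15.3522 each)
Jul 7, sell 623: 623/778 × $11,944.00 → $9,564.41
After Jul 8: 480 on hand, pool $7,254.59 (≈ $15.1137 each)
Jul 9, sell 225: 225/480 × $7,254.59 → $3,400.58
Jul 12, sell 196: 196/255 × $3,854.01 → $2,962.29
Total COGS = $9,564.41 + $3,400.58 + $2,962.29 = $15,927.28
Ending inventory (cost pool remaining) = $891.72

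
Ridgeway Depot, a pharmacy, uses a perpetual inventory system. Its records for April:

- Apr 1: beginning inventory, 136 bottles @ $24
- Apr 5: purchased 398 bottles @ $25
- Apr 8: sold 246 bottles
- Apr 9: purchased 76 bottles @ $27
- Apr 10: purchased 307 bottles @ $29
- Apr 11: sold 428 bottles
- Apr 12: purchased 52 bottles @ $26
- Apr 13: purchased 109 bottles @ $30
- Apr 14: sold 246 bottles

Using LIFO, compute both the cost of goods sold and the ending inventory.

Apr 8, 246 sold [LIFO — newest first]: 246 @ $25 = $6,150
Apr 11, 428 sold [LIFO — newest first]: 307 @ $29 + 76 @ $27 + 45 @ $25 = $12,080
Apr 14, 246 sold [LIFO — newest first]: 109 @ $30 + 52 @ $26 + 85 @ $25 = $6,747
Total COGS = $6,150 + $12,080 + $6,747 = $24,977
Ending inventory: 136 @ $24 + 22 @ $25 = $3,814

COGS = $24,977; ending inventory = $3,814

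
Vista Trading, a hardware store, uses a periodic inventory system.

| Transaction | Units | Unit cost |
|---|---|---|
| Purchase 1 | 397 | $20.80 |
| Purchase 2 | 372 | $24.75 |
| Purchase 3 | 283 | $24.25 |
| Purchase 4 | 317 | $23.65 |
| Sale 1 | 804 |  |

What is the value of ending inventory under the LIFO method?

Ending inventory = $12,415.60

Sale 1 (804) [LIFO — newest first]: 317 @ $23.65 + 283 @ $24.25 + 204 @ $24.75 = $19,408.80
Ending inventory: 397 @ $20.80 + 168 @ $24.75 = $12,415.60
Check: goods available $31,824.40 = COGS $19,408.80 + ending $12,415.60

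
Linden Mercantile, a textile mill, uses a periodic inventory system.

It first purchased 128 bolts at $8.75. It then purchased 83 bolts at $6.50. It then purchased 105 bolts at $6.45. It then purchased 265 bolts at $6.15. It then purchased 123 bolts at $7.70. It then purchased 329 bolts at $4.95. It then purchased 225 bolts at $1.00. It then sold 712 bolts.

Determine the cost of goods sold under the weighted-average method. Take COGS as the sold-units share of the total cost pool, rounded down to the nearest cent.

Sale 1, sell 712: 712/1258 × $6,767.15 → $3,830.05
Ending inventory (cost pool remaining) = $2,937.10

COGS = $3,830.05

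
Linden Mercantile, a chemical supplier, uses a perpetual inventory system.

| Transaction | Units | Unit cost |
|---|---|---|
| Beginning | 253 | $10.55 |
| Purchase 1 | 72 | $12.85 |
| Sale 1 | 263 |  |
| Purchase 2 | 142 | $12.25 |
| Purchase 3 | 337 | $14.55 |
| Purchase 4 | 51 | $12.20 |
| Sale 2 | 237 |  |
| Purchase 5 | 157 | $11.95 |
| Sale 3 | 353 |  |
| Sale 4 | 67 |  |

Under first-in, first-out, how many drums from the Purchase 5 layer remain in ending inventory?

92

Sale 1 (263) [FIFO — oldest first]: 253 @ $10.55 + 10 @ $12.85 = $2,797.65
Sale 2 (237) [FIFO — oldest first]: 62 @ $12.85 + 142 @ $12.25 + 33 @ $14.55 = $3,016.35
Sale 3 (353) [FIFO — oldest first]: 304 @ $14.55 + 49 @ $12.20 = $5,021.00
Sale 4 (67) [FIFO — oldest first]: 2 @ $12.20 + 65 @ $11.95 = $801.15
Total COGS = $2,797.65 + $3,016.35 + $5,021.00 + $801.15 = $11,636.15
Ending inventory: 92 @ $11.95 = $1,099.40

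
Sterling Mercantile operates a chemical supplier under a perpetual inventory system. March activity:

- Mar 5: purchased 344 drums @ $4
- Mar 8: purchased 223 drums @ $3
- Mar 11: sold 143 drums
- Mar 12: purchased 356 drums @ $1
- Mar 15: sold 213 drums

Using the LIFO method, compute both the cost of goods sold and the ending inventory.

COGS = $642; ending inventory = $1,759

Mar 11, 143 sold [LIFO — newest first]: 143 @ $3 = $429
Mar 15, 213 sold [LIFO — newest first]: 213 @ $1 = $213
Total COGS = $429 + $213 = $642
Ending inventory: 344 @ $4 + 80 @ $3 + 143 @ $1 = $1,759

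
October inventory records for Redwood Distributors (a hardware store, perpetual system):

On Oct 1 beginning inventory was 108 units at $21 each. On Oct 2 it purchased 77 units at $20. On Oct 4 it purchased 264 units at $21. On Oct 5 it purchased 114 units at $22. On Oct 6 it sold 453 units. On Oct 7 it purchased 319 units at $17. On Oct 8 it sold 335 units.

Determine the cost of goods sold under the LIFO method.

COGS = $15,309

Oct 6, 453 sold [LIFO — newest first]: 114 @ $22 + 264 @ $21 + 75 @ $20 = $9,552
Oct 8, 335 sold [LIFO — newest first]: 319 @ $17 + 2 @ $20 + 14 @ $21 = $5,757
Total COGS = $9,552 + $5,757 = $15,309
Ending inventory: 94 @ $21 = $1,974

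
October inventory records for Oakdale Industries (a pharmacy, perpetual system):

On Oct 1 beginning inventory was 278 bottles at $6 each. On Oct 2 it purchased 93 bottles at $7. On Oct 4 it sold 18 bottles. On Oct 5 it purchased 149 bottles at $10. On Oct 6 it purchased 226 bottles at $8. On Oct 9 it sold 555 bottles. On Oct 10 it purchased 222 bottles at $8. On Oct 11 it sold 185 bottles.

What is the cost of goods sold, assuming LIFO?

Oct 4, 18 sold [LIFO — newest first]: 18 @ $7 = $126
Oct 9, 555 sold [LIFO — newest first]: 226 @ $8 + 149 @ $10 + 75 @ $7 + 105 @ $6 = $4,453
Oct 11, 185 sold [LIFO — newest first]: 185 @ $8 = $1,480
Total COGS = $126 + $4,453 + $1,480 = $6,059
Ending inventory: 173 @ $6 + 37 @ $8 = $1,334

COGS = $6,059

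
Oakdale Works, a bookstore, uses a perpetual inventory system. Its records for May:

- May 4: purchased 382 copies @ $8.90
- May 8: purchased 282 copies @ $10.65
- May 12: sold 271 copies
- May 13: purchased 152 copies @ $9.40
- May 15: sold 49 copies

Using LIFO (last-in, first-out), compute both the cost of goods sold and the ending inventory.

COGS = $3,346.75; ending inventory = $4,485.15

May 12, 271 sold [LIFO — newest first]: 271 @ $10.65 = $2,886.15
May 15, 49 sold [LIFO — newest first]: 49 @ $9.40 = $460.60
Total COGS = $2,886.15 + $460.60 = $3,346.75
Ending inventory: 382 @ $8.90 + 11 @ $10.65 + 103 @ $9.40 = $4,485.15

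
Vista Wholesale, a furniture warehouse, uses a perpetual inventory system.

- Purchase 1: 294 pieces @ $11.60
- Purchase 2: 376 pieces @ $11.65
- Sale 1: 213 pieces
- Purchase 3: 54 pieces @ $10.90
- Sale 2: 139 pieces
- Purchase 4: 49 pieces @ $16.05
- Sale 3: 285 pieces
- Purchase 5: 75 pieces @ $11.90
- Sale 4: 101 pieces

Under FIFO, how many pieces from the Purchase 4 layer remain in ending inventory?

35

Sale 1 (213) [FIFO — oldest first]: 213 @ $11.60 = $2,470.80
Sale 2 (139) [FIFO — oldest first]: 81 @ $11.60 + 58 @ $11.65 = $1,615.30
Sale 3 (285) [FIFO — oldest first]: 285 @ $11.65 = $3,320.25
Sale 4 (101) [FIFO — oldest first]: 33 @ $11.65 + 54 @ $10.90 + 14 @ $16.05 = $1,197.75
Total COGS = $2,470.80 + $1,615.30 + $3,320.25 + $1,197.75 = $8,604.10
Ending inventory: 35 @ $16.05 + 75 @ $11.90 = $1,454.25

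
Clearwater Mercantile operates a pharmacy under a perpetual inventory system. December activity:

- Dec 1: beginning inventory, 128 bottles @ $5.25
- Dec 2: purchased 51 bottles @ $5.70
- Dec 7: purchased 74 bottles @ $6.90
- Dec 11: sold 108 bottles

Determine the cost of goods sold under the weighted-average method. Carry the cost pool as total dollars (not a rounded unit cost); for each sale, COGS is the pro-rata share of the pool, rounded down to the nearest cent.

COGS = $628.91

After Dec 1: 128 on hand, pool $672.00 (≈ $5.2500 each)
After Dec 2: 179 on hand, pool $962.70 (≈ $5.3782 each)
After Dec 7: 253 on hand, pool $1,473.30 (≈ $5.8233 each)
Dec 11, sell 108: 108/253 × $1,473.30 → $628.91
Ending inventory (cost pool remaining) = $844.39
Check: goods available $1,473.30 = COGS $628.91 + ending $844.39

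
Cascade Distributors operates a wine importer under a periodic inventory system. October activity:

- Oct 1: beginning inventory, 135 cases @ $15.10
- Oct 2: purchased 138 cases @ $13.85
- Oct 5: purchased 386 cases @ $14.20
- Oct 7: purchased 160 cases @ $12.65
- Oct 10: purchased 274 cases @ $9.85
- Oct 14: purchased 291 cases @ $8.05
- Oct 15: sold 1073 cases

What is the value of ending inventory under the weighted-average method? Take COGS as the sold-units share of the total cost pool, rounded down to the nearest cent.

Oct 15, sell 1073: 1073/1384 × $16,496.45 → $12,789.51
Ending inventory (cost pool remaining) = $3,706.94

Ending inventory = $3,706.94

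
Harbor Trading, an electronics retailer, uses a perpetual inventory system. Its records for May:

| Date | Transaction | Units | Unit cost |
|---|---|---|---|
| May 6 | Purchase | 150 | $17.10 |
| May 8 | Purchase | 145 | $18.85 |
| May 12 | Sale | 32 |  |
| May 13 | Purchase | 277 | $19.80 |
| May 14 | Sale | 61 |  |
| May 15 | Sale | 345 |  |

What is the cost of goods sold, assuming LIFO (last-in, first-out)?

May 12, 32 sold [LIFO — newest first]: 32 @ $18.85 = $603.20
May 14, 61 sold [LIFO — newest first]: 61 @ $19.80 = $1,207.80
May 15, 345 sold [LIFO — newest first]: 216 @ $19.80 + 113 @ $18.85 + 16 @ $17.10 = $6,680.45
Total COGS = $603.20 + $1,207.80 + $6,680.45 = $8,491.45
Ending inventory: 134 @ $17.10 = $2,291.40

COGS = $8,491.45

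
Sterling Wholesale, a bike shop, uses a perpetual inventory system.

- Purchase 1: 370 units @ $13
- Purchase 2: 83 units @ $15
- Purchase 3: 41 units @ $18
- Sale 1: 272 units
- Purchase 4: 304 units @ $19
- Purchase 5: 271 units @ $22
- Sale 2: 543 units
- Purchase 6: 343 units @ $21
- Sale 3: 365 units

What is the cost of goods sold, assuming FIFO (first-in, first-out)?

Sale 1 (272) [FIFO — oldest first]: 272 @ $13 = $3,536
Sale 2 (543) [FIFO — oldest first]: 98 @ $13 + 83 @ $15 + 41 @ $18 + 304 @ $19 + 17 @ $22 = $9,407
Sale 3 (365) [FIFO — oldest first]: 254 @ $22 + 111 @ $21 = $7,919
Total COGS = $3,536 + $9,407 + $7,919 = $20,862
Ending inventory: 232 @ $21 = $4,872

COGS = $20,862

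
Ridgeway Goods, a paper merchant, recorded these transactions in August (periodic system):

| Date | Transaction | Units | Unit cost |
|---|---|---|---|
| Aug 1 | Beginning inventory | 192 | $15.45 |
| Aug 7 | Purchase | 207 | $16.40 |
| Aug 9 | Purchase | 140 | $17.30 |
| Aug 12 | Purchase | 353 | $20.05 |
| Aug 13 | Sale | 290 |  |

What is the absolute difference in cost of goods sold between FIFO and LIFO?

$1,240.90

FIFO COGS: 192 @ $15.45 + 98 @ $16.40 = $4,573.60
LIFO COGS: 290 @ $20.05 = $5,814.50
Difference = |$4,573.60 − $5,814.50| = $1,240.90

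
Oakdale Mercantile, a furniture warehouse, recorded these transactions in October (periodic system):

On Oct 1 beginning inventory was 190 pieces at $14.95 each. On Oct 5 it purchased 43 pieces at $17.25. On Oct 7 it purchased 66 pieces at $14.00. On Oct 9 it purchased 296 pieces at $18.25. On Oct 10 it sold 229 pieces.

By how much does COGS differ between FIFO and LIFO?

FIFO COGS: 190 @ $14.95 + 39 @ $17.25 = $3,513.25
LIFO COGS: 229 @ $18.25 = $4,179.25
Difference = |$3,513.25 − $4,179.25| = $666.00

$666.00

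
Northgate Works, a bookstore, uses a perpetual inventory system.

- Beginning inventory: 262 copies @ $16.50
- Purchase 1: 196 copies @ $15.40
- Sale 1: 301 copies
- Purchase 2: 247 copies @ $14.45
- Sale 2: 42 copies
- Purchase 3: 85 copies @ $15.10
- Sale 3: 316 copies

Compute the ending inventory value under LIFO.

Sale 1 (301) [LIFO — newest first]: 196 @ $15.40 + 105 @ $16.50 = $4,750.90
Sale 2 (42) [LIFO — newest first]: 42 @ $14.45 = $606.90
Sale 3 (316) [LIFO — newest first]: 85 @ $15.10 + 205 @ $14.45 + 26 @ $16.50 = $4,674.75
Total COGS = $4,750.90 + $606.90 + $4,674.75 = $10,032.55
Ending inventory: 131 @ $16.50 = $2,161.50

Ending inventory = $2,161.50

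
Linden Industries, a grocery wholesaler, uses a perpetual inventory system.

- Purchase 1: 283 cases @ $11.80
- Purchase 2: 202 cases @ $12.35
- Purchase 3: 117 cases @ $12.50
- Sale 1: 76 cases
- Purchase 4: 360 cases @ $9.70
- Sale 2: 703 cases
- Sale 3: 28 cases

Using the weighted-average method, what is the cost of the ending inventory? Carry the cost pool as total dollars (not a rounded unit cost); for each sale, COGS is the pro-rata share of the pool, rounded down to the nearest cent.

Ending inventory = $1,726.26

After Purchase 1: 283 on hand, pool $3,339.40 (≈ $11.8000 each)
After Purchase 2: 485 on hand, pool $5,834.10 (≈ $12.0291 each)
After Purchase 3: 602 on hand, pool $7,296.60 (≈ $12.1206 each)
Sale 1, sell 76: 76/602 × $7,296.60 → $921.16
After Purchase 4: 886 on hand, pool $9,867.44 (≈ $11.1371 each)
Sale 2, sell 703: 703/886 × $9,867.44 → $7,829.35
Sale 3, sell 28: 28/183 × $2,038.09 → $311.83
Total COGS = $921.16 + $7,829.35 + $311.83 = $9,062.34
Ending inventory (cost pool remaining) = $1,726.26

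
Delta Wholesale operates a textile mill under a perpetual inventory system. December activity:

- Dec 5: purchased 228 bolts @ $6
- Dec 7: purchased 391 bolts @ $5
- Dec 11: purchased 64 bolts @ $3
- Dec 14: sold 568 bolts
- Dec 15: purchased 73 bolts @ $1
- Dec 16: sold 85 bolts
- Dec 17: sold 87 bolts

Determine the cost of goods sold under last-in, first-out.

Dec 14, 568 sold [LIFO — newest first]: 64 @ $3 + 391 @ $5 + 113 @ $6 = $2,825
Dec 16, 85 sold [LIFO — newest first]: 73 @ $1 + 12 @ $6 = $145
Dec 17, 87 sold [LIFO — newest first]: 87 @ $6 = $522
Total COGS = $2,825 + $145 + $522 = $3,492
Ending inventory: 16 @ $6 = $96

COGS = $3,492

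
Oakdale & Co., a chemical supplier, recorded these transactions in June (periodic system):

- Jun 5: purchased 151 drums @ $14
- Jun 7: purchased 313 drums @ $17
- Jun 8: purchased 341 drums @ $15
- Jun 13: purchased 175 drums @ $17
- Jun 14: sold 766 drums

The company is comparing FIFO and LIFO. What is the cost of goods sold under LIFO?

FIFO COGS: 151 @ $14 + 313 @ $17 + 302 @ $15 = $11,965
LIFO COGS: 175 @ $17 + 341 @ $15 + 250 @ $17 = $12,340

COGS = $12,340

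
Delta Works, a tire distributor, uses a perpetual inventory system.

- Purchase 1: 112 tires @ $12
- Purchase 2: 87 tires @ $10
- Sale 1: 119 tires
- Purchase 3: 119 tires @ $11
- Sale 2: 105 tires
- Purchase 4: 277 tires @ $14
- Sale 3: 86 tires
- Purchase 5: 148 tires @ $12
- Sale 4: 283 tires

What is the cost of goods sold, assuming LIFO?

Sale 1 (119) [LIFO — newest first]: 87 @ $10 + 32 @ $12 = $1,254
Sale 2 (105) [LIFO — newest first]: 105 @ $11 = $1,155
Sale 3 (86) [LIFO — newest first]: 86 @ $14 = $1,204
Sale 4 (283) [LIFO — newest first]: 148 @ $12 + 135 @ $14 = $3,666
Total COGS = $1,254 + $1,155 + $1,204 + $3,666 = $7,279
Ending inventory: 80 @ $12 + 14 @ $11 + 56 @ $14 = $1,898

COGS = $7,279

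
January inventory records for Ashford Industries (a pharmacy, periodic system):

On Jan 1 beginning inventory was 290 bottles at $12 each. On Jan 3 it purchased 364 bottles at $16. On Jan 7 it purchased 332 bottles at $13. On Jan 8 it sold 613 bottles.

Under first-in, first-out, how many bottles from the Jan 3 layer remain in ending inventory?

41

Jan 8, 613 sold [FIFO — oldest first]: 290 @ $12 + 323 @ $16 = $8,648
Ending inventory: 41 @ $16 + 332 @ $13 = $4,972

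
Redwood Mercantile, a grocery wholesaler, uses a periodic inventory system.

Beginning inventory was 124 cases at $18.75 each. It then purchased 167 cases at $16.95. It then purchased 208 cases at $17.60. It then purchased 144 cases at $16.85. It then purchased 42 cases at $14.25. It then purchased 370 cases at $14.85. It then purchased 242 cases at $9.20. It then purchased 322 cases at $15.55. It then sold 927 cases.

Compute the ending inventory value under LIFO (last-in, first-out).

Sale 1 (927) [LIFO — newest first]: 322 @ $15.55 + 242 @ $9.20 + 363 @ $14.85 = $12,624.05
Ending inventory: 124 @ $18.75 + 167 @ $16.95 + 208 @ $17.60 + 144 @ $16.85 + 42 @ $14.25 + 7 @ $14.85 = $11,945.30

Ending inventory = $11,945.30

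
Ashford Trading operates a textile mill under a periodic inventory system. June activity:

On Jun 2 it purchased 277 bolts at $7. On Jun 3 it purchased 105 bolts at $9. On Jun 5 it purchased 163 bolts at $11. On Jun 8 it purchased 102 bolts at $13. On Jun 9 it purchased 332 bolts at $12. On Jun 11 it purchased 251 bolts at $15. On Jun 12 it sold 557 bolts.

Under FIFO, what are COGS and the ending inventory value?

Jun 12, 557 sold [FIFO — oldest first]: 277 @ $7 + 105 @ $9 + 163 @ $11 + 12 @ $13 = $4,833
Ending inventory: 90 @ $13 + 332 @ $12 + 251 @ $15 = $8,919
Check: goods available $13,752 = COGS $4,833 + ending $8,919

COGS = $4,833; ending inventory = $8,919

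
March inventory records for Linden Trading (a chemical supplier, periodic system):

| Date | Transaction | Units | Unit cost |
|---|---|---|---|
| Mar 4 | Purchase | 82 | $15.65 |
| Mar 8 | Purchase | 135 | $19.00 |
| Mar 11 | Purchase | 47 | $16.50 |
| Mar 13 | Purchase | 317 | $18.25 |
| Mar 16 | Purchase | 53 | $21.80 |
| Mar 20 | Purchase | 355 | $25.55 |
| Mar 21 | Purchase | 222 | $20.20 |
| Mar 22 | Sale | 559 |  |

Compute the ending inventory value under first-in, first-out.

Mar 22, 559 sold [FIFO — oldest first]: 82 @ $15.65 + 135 @ $19.00 + 47 @ $16.50 + 295 @ $18.25 = $10,007.55
Ending inventory: 22 @ $18.25 + 53 @ $21.80 + 355 @ $25.55 + 222 @ $20.20 = $15,111.55

Ending inventory = $15,111.55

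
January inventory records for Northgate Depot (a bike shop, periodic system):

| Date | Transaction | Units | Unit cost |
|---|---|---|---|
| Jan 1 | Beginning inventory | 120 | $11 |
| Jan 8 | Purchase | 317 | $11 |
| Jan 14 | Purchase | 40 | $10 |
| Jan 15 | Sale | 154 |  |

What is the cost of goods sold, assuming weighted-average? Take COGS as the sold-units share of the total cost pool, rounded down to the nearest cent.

COGS = $1,681.08

Jan 15, sell 154: 154/477 × $5,207.00 → $1,681.08
Ending inventory (cost pool remaining) = $3,525.92
Check: goods available $5,207.00 = COGS $1,681.08 + ending $3,525.92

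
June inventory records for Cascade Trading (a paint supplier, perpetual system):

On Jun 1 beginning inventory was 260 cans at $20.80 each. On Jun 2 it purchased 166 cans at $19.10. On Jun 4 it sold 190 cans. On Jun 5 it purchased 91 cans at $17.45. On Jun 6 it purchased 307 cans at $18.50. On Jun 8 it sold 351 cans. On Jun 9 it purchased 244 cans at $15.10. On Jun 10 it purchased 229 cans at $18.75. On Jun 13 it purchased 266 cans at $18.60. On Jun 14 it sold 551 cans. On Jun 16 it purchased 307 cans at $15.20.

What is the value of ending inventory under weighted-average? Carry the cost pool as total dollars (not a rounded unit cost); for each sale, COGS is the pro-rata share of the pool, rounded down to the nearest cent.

Ending inventory = $13,096.07

After Jun 1: 260 on hand, pool $5,408.00 (≈ $20.8000 each)
After Jun 2: 426 on hand, pool $8,578.60 (≈ $20.1376 each)
Jun 4, sell 190: 190/426 × $8,578.60 → $3,826.13
After Jun 5: 327 on hand, pool $6,340.42 (≈ $19.3897 each)
After Jun 6: 634 on hand, pool $12,019.92 (≈ $18.9589 each)
Jun 8, sell 351: 351/634 × $12,019.92 → $6,654.56
After Jun 9: 527 on hand, pool $9,049.76 (≈ $17.1722 each)
After Jun 10: 756 on hand, pool $13,343.51 (≈ $17.6501 each)
After Jun 13: 1022 on hand, pool $18,291.11 (≈ $17.8974 each)
Jun 14, sell 551: 551/1022 × $18,291.11 → $9,861.44
After Jun 16: 778 on hand, pool $13,096.07 (≈ $16.8330 each)
Total COGS = $3,826.13 + $6,654.56 + $9,861.44 = $20,342.13
Ending inventory (cost pool remaining) = $13,096.07
Check: goods available $33,438.20 = COGS $20,342.13 + ending $13,096.07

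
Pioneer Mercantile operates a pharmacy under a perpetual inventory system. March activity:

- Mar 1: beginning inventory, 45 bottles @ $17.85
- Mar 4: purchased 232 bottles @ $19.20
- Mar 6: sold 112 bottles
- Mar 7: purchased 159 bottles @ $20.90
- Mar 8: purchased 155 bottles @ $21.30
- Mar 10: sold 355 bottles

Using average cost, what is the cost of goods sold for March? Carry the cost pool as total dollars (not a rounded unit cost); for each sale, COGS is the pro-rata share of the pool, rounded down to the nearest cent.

COGS = $9,356.57

After Mar 1: 45 on hand, pool $803.25 (≈ $17.8500 each)
After Mar 4: 277 on hand, pool $5,257.65 (≈ $18.9807 each)
Mar 6, sell 112: 112/277 × $5,257.65 → $2,125.83
After Mar 7: 324 on hand, pool $6,454.92 (≈ $19.9226 each)
After Mar 8: 479 on hand, pool $9,756.42 (≈ $20.3683 each)
Mar 10, sell 355: 355/479 × $9,756.42 → $7,230.74
Total COGS = $2,125.83 + $7,230.74 = $9,356.57
Ending inventory (cost pool remaining) = $2,525.68
Check: goods available $11,882.25 = COGS $9,356.57 + ending $2,525.68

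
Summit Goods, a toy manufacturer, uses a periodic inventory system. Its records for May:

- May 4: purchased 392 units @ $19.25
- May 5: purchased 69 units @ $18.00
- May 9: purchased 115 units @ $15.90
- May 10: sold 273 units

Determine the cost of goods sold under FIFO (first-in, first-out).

May 10, 273 sold [FIFO — oldest first]: 273 @ $19.25 = $5,255.25
Ending inventory: 119 @ $19.25 + 69 @ $18.00 + 115 @ $15.90 = $5,361.25
Check: goods available $10,616.50 = COGS $5,255.25 + ending $5,361.25

COGS = $5,255.25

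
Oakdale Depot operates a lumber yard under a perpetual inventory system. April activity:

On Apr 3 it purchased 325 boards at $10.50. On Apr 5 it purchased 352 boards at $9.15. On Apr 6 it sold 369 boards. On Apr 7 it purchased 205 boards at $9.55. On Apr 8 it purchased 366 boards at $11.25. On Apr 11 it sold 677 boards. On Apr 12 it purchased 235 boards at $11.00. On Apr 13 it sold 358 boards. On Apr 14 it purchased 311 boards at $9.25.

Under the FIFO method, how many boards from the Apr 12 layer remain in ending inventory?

Apr 6, 369 sold [FIFO — oldest first]: 325 @ $10.50 + 44 @ $9.15 = $3,815.10
Apr 11, 677 sold [FIFO — oldest first]: 308 @ $9.15 + 205 @ $9.55 + 164 @ $11.25 = $6,620.95
Apr 13, 358 sold [FIFO — oldest first]: 202 @ $11.25 + 156 @ $11.00 = $3,988.50
Total COGS = $3,815.10 + $6,620.95 + $3,988.50 = $14,424.55
Ending inventory: 79 @ $11.00 + 311 @ $9.25 = $3,745.75
Check: goods available $18,170.30 = COGS $14,424.55 + ending $3,745.75

79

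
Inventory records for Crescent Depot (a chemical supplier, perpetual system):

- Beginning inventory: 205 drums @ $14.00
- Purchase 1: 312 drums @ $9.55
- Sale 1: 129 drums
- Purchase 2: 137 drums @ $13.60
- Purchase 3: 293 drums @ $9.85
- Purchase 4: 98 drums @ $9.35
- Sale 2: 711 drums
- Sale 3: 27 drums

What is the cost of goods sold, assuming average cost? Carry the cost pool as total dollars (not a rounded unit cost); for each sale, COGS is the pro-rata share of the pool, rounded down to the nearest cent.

After Beginning: 205 on hand, pool $2,870.00 (≈ $14.0000 each)
After Purchase 1: 517 on hand, pool $5,849.60 (≈ $11.3145 each)
Sale 1, sell 129: 129/517 × $5,849.60 → $1,459.57
After Purchase 2: 525 on hand, pool $6,253.23 (≈ $11.9109 each)
After Purchase 3: 818 on hand, pool $9,139.28 (≈ $11.1727 each)
After Purchase 4: 916 on hand, pool $10,055.58 (≈ $10.9777 each)
Sale 2, sell 711: 711/916 × $10,055.58 → $7,805.14
Sale 3, sell 27: 27/205 × $2,250.44 → $296.39
Total COGS = $1,459.57 + $7,805.14 + $296.39 = $9,561.10
Ending inventory (cost pool remaining) = $1,954.05

COGS = $9,561.10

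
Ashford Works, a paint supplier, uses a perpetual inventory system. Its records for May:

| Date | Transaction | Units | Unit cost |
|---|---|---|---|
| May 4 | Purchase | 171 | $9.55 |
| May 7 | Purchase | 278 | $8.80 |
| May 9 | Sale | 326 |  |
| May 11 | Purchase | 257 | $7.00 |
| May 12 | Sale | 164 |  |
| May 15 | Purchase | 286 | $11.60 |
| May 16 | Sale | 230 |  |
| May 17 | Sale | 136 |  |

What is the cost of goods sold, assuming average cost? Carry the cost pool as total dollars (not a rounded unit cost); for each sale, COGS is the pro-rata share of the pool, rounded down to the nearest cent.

COGS = $7,848.12

After May 4: 171 on hand, pool $1,633.05 (≈ $9.5500 each)
After May 7: 449 on hand, pool $4,079.45 (≈ $9.0856 each)
May 9, sell 326: 326/449 × $4,079.45 → $2,961.91
After May 11: 380 on hand, pool $2,916.54 (≈ $7.6751 each)
May 12, sell 164: 164/380 × $2,916.54 → $1,258.71
After May 15: 502 on hand, pool $4,975.43 (≈ $9.9112 each)
May 16, sell 230: 230/502 × $4,975.43 → $2,279.57
May 17, sell 136: 136/272 × $2,695.86 → $1,347.93
Total COGS = $2,961.91 + $1,258.71 + $2,279.57 + $1,347.93 = $7,848.12
Ending inventory (cost pool remaining) = $1,347.93
Check: goods available $9,196.05 = COGS $7,848.12 + ending $1,347.93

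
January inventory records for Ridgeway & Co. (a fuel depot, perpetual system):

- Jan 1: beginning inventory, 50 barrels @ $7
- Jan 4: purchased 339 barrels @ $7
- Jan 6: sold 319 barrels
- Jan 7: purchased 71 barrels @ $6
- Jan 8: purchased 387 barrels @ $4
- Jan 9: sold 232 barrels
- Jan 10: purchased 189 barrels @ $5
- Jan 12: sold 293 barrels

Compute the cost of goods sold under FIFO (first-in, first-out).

COGS = $4,685

Jan 6, 319 sold [FIFO — oldest first]: 50 @ $7 + 269 @ $7 = $2,233
Jan 9, 232 sold [FIFO — oldest first]: 70 @ $7 + 71 @ $6 + 91 @ $4 = $1,280
Jan 12, 293 sold [FIFO — oldest first]: 293 @ $4 = $1,172
Total COGS = $2,233 + $1,280 + $1,172 = $4,685
Ending inventory: 3 @ $4 + 189 @ $5 = $957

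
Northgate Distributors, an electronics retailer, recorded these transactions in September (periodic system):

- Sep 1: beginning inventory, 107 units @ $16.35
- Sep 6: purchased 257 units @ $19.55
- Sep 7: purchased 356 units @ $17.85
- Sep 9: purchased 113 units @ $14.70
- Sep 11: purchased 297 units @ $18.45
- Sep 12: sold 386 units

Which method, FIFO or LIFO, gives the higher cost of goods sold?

FIFO COGS: 107 @ $16.35 + 257 @ $19.55 + 22 @ $17.85 = $7,166.50
LIFO COGS: 297 @ $18.45 + 89 @ $14.70 = $6,787.95

FIFO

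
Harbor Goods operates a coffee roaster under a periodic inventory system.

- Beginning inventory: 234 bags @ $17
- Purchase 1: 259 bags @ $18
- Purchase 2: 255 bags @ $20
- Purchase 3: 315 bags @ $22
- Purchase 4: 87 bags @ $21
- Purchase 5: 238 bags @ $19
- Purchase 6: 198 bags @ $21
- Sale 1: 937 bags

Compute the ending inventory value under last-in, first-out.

Ending inventory = $11,760

Sale 1 (937) [LIFO — newest first]: 198 @ $21 + 238 @ $19 + 87 @ $21 + 315 @ $22 + 99 @ $20 = $19,417
Ending inventory: 234 @ $17 + 259 @ $18 + 156 @ $20 = $11,760
Check: goods available $31,177 = COGS $19,417 + ending $11,760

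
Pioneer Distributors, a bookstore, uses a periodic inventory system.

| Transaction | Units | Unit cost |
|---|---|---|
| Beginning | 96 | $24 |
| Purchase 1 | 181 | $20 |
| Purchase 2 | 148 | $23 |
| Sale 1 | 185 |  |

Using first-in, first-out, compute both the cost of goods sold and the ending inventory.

COGS = $4,084; ending inventory = $5,244

Sale 1 (185) [FIFO — oldest first]: 96 @ $24 + 89 @ $20 = $4,084
Ending inventory: 92 @ $20 + 148 @ $23 = $5,244
Check: goods available $9,328 = COGS $4,084 + ending $5,244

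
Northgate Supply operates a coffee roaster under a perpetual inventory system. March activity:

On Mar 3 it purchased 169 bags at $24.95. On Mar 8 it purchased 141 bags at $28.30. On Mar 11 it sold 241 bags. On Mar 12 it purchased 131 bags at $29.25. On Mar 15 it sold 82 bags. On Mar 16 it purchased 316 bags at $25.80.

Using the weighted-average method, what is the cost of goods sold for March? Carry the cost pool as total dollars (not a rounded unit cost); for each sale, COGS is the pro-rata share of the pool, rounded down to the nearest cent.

After Mar 3: 169 on hand, pool $4,216.55 (≈ $24.9500 each)
After Mar 8: 310 on hand, pool $8,206.85 (≈ $26.4737 each)
Mar 11, sell 241: 241/310 × $8,206.85 → $6,380.16
After Mar 12: 200 on hand, pool $5,658.44 (≈ $28.2922 each)
Mar 15, sell 82: 82/200 × $5,658.44 → $2,319.96
After Mar 16: 434 on hand, pool $11,491.28 (≈ $26.4776 each)
Total COGS = $6,380.16 + $2,319.96 = $8,700.12
Ending inventory (cost pool remaining) = $11,491.28

COGS = $8,700.12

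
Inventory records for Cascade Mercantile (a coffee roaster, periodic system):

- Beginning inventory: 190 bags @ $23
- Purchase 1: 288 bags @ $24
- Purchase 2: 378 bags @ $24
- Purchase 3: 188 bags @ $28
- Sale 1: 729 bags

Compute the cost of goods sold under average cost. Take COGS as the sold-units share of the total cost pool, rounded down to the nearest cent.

Sale 1, sell 729: 729/1044 × $25,618.00 → $17,888.43
Ending inventory (cost pool remaining) = $7,729.57

COGS = $17,888.43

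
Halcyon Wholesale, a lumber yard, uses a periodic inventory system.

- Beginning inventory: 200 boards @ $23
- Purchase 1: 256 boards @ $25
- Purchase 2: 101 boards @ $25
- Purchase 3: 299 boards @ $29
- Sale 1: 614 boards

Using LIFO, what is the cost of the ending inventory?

Sale 1 (614) [LIFO — newest first]: 299 @ $29 + 101 @ $25 + 214 @ $25 = $16,546
Ending inventory: 200 @ $23 + 42 @ $25 = $5,650
Check: goods available $22,196 = COGS $16,546 + ending $5,650

Ending inventory = $5,650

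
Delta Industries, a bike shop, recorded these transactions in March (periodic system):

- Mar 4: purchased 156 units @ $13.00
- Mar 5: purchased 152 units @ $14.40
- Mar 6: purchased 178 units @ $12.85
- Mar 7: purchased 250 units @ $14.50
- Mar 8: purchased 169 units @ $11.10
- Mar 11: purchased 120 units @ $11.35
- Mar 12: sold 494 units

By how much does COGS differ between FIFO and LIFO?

$409.70

FIFO COGS: 156 @ $13.00 + 152 @ $14.40 + 178 @ $12.85 + 8 @ $14.50 = $6,620.10
LIFO COGS: 120 @ $11.35 + 169 @ $11.10 + 205 @ $14.50 = $6,210.40
Difference = |$6,620.10 − $6,210.40| = $409.70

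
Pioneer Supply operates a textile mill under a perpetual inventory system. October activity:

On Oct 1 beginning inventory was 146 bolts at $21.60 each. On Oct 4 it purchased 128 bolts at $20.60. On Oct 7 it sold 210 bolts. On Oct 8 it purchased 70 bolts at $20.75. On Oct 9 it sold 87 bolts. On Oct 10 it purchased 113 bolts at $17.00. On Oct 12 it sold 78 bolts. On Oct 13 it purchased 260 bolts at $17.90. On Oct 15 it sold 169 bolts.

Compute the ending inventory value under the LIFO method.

Ending inventory = $3,239.10

Oct 7, 210 sold [LIFO — newest first]: 128 @ $20.60 + 82 @ $21.60 = $4,408.00
Oct 9, 87 sold [LIFO — newest first]: 70 @ $20.75 + 17 @ $21.60 = $1,819.70
Oct 12, 78 sold [LIFO — newest first]: 78 @ $17.00 = $1,326.00
Oct 15, 169 sold [LIFO — newest first]: 169 @ $17.90 = $3,025.10
Total COGS = $4,408.00 + $1,819.70 + $1,326.00 + $3,025.10 = $10,578.80
Ending inventory: 47 @ $21.60 + 35 @ $17.00 + 91 @ $17.90 = $3,239.10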